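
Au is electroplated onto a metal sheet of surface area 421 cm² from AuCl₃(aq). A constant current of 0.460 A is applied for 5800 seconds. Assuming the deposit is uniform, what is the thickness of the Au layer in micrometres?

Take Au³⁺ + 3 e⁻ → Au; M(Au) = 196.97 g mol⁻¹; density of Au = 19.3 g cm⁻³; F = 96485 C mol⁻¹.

Q = I·t = 0.4600 × 5800.0 = 2668 C; n(e⁻) = 0.02765 mol.
n(Au) = n(e⁻)/3 = 0.009217 mol, so m = 0.009217 × 196.97 = 1.816 g.
Volume = m/ρ = 1.816 / 19.3 = 0.09407 cm³.
Thickness = V/A = 0.09407 / 421 = 2.23 × 10⁻⁴ cm = 2.23 μm.

2.23 μm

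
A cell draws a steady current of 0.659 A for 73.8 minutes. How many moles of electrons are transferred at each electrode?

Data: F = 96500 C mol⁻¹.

Q = I·t = 0.6590 A × 4428.0 s = 2918 C.
n(e⁻) = Q/F = 2918 / 96500 = 0.0302 mol.

0.0302 mol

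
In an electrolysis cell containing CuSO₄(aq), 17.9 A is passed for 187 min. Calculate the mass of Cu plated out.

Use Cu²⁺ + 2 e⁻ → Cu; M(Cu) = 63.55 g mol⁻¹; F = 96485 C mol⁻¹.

Q = I·t = 17.90 A × 11220 s = 200800 C.
n(e⁻) = Q/F = 200800 / 96485 = 2.082 mol.
Cu²⁺ + 2 e⁻ → Cu, so n(Cu) = n(e⁻)/2 = 1.041 mol.
m = n·M = 1.041 × 63.55 = 66.1 g.

66.1 g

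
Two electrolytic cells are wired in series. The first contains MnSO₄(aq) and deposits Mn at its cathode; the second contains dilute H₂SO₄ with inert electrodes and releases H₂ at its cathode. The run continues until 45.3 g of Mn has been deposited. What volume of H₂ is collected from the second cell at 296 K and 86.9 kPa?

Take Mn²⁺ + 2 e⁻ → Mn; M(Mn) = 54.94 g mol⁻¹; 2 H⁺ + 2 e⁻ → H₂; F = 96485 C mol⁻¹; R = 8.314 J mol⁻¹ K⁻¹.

n(Mn) = 45.3 / 54.94 = 0.8245 mol, so n(e⁻) = 2 × 0.8245 = 1.649 mol.
The cells are in series, so the same 1.649 mol of electrons passes through the second cell.
2 H⁺ + 2 e⁻ → H₂ — 2 mol e⁻ per mol H₂, so n(H₂) = 1.649/2 = 0.8245 mol.
V = nRT/P = (0.8245 × 8.314 × 296) / (86.9 × 10³) = 0.0234 m³ = 23.4 L.

23.4 L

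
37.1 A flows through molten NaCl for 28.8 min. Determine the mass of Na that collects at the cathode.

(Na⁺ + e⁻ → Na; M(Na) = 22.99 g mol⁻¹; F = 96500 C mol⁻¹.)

Q = I·t = 37.10 A × 1728.0 s = 64110 C.
n(e⁻) = Q/F = 64110 / 96500 = 0.6643 mol.
Na⁺ + e⁻ → Na, so n(Na) = n(e⁻)/1 = 0.6643 mol.
m = n·M = 0.6643 × 22.99 = 15.3 g.

15.3 g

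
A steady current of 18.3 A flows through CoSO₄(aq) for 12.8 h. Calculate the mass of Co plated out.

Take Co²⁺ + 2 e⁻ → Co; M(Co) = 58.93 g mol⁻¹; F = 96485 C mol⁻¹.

Q = I·t = 18.30 A × 46080 s = 843300 C.
n(e⁻) = Q/F = 843300 / 96485 = 8.740 mol.
Co²⁺ + 2 e⁻ → Co, so n(Co) = n(e⁻)/2 = 4.370 mol.
m = n·M = 4.370 × 58.93 = 258 g.

258 g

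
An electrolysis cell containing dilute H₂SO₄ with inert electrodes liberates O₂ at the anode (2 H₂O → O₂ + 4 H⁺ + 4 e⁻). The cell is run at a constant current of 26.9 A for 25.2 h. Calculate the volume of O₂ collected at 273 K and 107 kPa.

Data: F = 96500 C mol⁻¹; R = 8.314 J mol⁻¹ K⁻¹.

134 L

Q = I·t = 26.90 A × 90720 s = 2440000 C.
n(e⁻) = Q/F = 2440000 / 96500 = 25.29 mol.
4 electrons are transferred per O₂ molecule, so n(O₂) = 25.29 / 4 = 6.322 mol.
V = nRT/P = (6.322 × 8.314 × 273) / (107 × 10³ Pa) = 0.134 m³ = 134 L.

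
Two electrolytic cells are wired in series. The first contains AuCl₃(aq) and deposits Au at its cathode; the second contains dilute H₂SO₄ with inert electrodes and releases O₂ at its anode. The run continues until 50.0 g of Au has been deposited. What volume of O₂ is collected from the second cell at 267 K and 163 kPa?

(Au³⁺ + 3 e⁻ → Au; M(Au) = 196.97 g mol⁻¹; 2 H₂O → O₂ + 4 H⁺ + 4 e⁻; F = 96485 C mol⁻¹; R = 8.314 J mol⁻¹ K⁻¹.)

2.59 L

n(Au) = 50.0 / 196.97 = 0.2538 mol, so n(e⁻) = 3 × 0.2538 = 0.7615 mol.
The cells are in series, so the same 0.7615 mol of electrons passes through the second cell.
2 H₂O → O₂ + 4 H⁺ + 4 e⁻ — 4 mol e⁻ per mol O₂, so n(O₂) = 0.7615/4 = 0.1904 mol.
V = nRT/P = (0.1904 × 8.314 × 267) / (163 × 10³) = 0.00259 m³ = 2.59 L.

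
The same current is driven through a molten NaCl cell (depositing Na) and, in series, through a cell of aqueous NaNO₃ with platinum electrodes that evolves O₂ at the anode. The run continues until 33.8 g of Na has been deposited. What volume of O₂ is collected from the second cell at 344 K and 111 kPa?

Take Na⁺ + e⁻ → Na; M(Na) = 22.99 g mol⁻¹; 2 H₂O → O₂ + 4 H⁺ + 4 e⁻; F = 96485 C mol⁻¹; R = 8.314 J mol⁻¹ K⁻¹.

n(Na) = 33.8 / 22.99 = 1.470 mol, so n(e⁻) = 1 × 1.470 = 1.470 mol.
The cells are in series, so the same 1.470 mol of electrons passes through the second cell.
2 H₂O → O₂ + 4 H⁺ + 4 e⁻ — 4 mol e⁻ per mol O₂, so n(O₂) = 1.470/4 = 0.3676 mol.
V = nRT/P = (0.3676 × 8.314 × 344) / (111 × 10³) = 0.00947 m³ = 9.47 L.

9.47 L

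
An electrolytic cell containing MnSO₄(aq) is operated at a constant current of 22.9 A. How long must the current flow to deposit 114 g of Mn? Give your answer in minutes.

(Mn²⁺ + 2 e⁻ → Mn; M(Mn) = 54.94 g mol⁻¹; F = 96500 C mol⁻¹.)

291 min

n(Mn) = m/M = 114 / 54.94 = 2.075 mol.
Each Mn atom requires 2 electrons, so n(e⁻) = 2 × 2.075 = 4.150 mol.
Q = n(e⁻)·F = 4.150 × 96500 = 400500 C.
t = Q/I = 400500 / 22.90 A = 17490 s = 291 min.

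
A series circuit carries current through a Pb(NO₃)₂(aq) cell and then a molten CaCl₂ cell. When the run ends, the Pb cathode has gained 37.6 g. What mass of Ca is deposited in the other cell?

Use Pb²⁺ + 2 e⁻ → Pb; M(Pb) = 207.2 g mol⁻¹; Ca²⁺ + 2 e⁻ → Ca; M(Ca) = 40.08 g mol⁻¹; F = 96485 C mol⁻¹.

n(Pb) = 37.6 / 207.2 = 0.1815 mol.
Since Pb²⁺ + 2 e⁻ → Pb, n(e⁻) passed = 2 × 0.1815 = 0.3629 mol.
Cells in series carry the same charge, so the same 0.3629 mol of electrons passes through cell 2.
Ca²⁺ + 2 e⁻ → Ca, so n(Ca) = 0.3629 / 2 = 0.1815 mol.
m(Ca) = 0.1815 × 40.08 = 7.27 g.

7.27 g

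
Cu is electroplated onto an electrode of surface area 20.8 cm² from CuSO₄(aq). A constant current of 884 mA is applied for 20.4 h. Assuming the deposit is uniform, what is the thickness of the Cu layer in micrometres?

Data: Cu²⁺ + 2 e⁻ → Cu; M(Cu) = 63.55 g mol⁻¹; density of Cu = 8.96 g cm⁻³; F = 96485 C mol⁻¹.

Q = I·t = 0.8840 × 73440 = 64920 C; n(e⁻) = 0.6729 mol.
n(Cu) = n(e⁻)/2 = 0.3364 mol, so m = 0.3364 × 63.55 = 21.38 g.
Volume = m/ρ = 21.38 / 8.96 = 2.386 cm³.
Thickness = V/A = 2.386 / 20.8 = 0.115 cm = 1150 μm.

1150 μm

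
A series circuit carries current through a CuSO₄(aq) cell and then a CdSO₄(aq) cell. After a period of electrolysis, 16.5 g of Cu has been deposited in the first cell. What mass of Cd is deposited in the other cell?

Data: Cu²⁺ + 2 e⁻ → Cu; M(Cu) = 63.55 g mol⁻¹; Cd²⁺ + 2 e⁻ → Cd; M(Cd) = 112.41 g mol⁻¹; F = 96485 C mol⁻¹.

29.2 g

n(Cu) = 16.5 / 63.55 = 0.2596 mol.
Since Cu²⁺ + 2 e⁻ → Cu, n(e⁻) passed = 2 × 0.2596 = 0.5193 mol.
Cells in series carry the same charge, so the same 0.5193 mol of electrons passes through cell 2.
Cd²⁺ + 2 e⁻ → Cd, so n(Cd) = 0.5193 / 2 = 0.2596 mol.
m(Cd) = 0.2596 × 112.41 = 29.2 g.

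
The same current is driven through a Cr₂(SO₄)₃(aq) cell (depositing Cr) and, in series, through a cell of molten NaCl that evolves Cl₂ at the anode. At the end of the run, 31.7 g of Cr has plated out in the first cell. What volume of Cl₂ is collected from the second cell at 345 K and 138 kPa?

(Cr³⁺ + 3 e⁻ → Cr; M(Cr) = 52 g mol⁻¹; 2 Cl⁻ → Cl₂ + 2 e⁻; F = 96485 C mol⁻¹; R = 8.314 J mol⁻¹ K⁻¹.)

n(Cr) = 31.7 / 52 = 0.6096 mol, so n(e⁻) = 3 × 0.6096 = 1.829 mol.
The cells are in series, so the same 1.829 mol of electrons passes through the second cell.
2 Cl⁻ → Cl₂ + 2 e⁻ — 2 mol e⁻ per mol Cl₂, so n(Cl₂) = 1.829/2 = 0.9144 mol.
V = nRT/P = (0.9144 × 8.314 × 345) / (138 × 10³) = 0.0190 m³ = 19.0 L.

19.0 L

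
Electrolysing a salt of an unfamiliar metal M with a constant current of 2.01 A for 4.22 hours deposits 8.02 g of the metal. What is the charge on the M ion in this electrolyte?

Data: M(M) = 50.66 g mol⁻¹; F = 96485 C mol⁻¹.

Q = I·t = 2.010 A × 15192 s = 30540 C, so n(e⁻) = 30540/96485 = 0.3165 mol.
n(M) deposited = 8.02 / 50.66 = 0.1583 mol.
Electrons per atom = n(e⁻)/n(M) = 0.3165 / 0.1583 = 2.00 ≈ 2, so the ion is M²⁺.

+2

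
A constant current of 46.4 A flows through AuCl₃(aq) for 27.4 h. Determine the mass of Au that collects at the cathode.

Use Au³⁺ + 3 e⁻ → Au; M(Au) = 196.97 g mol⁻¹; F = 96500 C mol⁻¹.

Q = I·t = 46.40 A × 98640 s = 4577000 C.
n(e⁻) = Q/F = 4577000 / 96500 = 47.43 mol.
Au³⁺ + 3 e⁻ → Au, so n(Au) = n(e⁻)/3 = 15.81 mol.
m = n·M = 15.81 × 196.97 = 3110 g.

3110 g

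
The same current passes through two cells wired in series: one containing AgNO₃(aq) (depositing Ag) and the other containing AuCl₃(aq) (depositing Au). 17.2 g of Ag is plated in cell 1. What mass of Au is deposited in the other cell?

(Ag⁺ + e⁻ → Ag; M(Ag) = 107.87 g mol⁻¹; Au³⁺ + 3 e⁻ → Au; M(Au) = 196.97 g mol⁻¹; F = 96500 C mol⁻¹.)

n(Ag) = 17.2 / 107.87 = 0.1595 mol.
Since Ag⁺ + e⁻ → Ag, n(e⁻) passed = 1 × 0.1595 = 0.1595 mol.
Cells in series carry the same charge, so the same 0.1595 mol of electrons passes through cell 2.
Au³⁺ + 3 e⁻ → Au, so n(Au) = 0.1595 / 3 = 0.05315 mol.
m(Au) = 0.05315 × 196.97 = 10.5 g.

10.5 g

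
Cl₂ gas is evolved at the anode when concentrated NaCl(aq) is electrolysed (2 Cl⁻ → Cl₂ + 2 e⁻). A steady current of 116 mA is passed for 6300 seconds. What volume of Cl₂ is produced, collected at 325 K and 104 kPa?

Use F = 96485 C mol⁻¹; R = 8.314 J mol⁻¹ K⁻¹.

0.0984 L

Q = I·t = 0.1160 A × 6300.0 s = 730.8 C.
n(e⁻) = Q/F = 730.8 / 96485 = 0.007574 mol.
2 electrons are transferred per Cl₂ molecule, so n(Cl₂) = 0.007574 / 2 = 0.003787 mol.
V = nRT/P = (0.003787 × 8.314 × 325) / (104 × 10³ Pa) = 9.84 × 10⁻⁵ m³ = 0.0984 L.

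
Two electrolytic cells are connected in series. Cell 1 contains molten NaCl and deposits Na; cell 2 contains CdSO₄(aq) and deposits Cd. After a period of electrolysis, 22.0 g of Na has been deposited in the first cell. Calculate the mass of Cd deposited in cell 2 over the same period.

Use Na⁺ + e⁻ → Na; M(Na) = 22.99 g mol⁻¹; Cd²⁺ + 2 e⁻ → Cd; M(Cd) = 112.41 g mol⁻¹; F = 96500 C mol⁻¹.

n(Na) = 22.0 / 22.99 = 0.9569 mol.
Since Na⁺ + e⁻ → Na, n(e⁻) passed = 1 × 0.9569 = 0.9569 mol.
Cells in series carry the same charge, so the same 0.9569 mol of electrons passes through cell 2.
Cd²⁺ + 2 e⁻ → Cd, so n(Cd) = 0.9569 / 2 = 0.4785 mol.
m(Cd) = 0.4785 × 112.41 = 53.8 g.

53.8 g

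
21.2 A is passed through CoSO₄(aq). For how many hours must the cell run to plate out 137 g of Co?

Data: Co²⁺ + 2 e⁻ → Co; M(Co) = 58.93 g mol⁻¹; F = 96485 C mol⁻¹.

5.88 h

n(Co) = m/M = 137 / 58.93 = 2.325 mol.
Each Co atom requires 2 electrons, so n(e⁻) = 2 × 2.325 = 4.650 mol.
Q = n(e⁻)·F = 4.650 × 96485 = 448600 C.
t = Q/I = 448600 / 21.20 A = 21160 s = 5.88 h.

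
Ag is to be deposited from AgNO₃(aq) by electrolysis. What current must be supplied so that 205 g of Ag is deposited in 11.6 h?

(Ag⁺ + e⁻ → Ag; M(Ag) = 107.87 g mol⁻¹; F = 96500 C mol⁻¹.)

n(Ag) = 205 / 107.87 = 1.900 mol.
n(e⁻) = 1 × 1.900 = 1.900 mol.
Q = n(e⁻)·F = 1.900 × 96500 = 183400 C.
I = Q/t = 183400 / 41760 s = 4.39 A.

4.39 A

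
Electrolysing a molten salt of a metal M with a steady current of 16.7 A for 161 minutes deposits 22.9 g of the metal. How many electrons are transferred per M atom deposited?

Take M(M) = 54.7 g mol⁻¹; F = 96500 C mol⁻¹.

4

Q = I·t = 16.70 A × 9660.0 s = 161300 C, so n(e⁻) = 161300/96500 = 1.672 mol.
n(M) deposited = 22.9 / 54.7 = 0.4186 mol.
Electrons per atom = n(e⁻)/n(M) = 1.672 / 0.4186 = 3.99 ≈ 4, so the ion is M⁴⁺.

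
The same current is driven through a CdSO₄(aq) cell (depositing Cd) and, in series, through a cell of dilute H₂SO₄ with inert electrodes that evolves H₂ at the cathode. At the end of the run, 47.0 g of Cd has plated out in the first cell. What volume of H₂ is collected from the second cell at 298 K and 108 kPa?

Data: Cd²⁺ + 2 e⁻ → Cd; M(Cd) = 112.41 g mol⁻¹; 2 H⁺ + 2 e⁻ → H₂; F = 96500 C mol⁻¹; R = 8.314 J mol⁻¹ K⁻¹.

n(Cd) = 47.0 / 112.41 = 0.4181 mol, so n(e⁻) = 2 × 0.4181 = 0.8362 mol.
The cells are in series, so the same 0.8362 mol of electrons passes through the second cell.
2 H⁺ + 2 e⁻ → H₂ — 2 mol e⁻ per mol H₂, so n(H₂) = 0.8362/2 = 0.4181 mol.
V = nRT/P = (0.4181 × 8.314 × 298) / (108 × 10³) = 0.00959 m³ = 9.59 L.

9.59 L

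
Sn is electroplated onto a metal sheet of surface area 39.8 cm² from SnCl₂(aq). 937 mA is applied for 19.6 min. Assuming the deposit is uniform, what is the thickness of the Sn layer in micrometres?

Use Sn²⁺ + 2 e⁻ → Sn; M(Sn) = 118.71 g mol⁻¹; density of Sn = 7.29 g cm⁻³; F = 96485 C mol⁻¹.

Q = I·t = 0.9370 × 1176.0 = 1102 C; n(e⁻) = 0.01142 mol.
n(Sn) = n(e⁻)/2 = 0.005710 mol, so m = 0.005710 × 118.71 = 0.6779 g.
Volume = m/ρ = 0.6779 / 7.29 = 0.09299 cm³.
Thickness = V/A = 0.09299 / 39.8 = 0.00234 cm = 23.4 μm.

23.4 μm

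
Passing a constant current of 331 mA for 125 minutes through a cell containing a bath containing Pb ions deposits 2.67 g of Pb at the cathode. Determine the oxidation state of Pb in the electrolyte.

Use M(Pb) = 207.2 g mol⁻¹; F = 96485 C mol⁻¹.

Q = I·t = 0.3310 A × 7500.0 s = 2482 C, so n(e⁻) = 2482/96485 = 0.02573 mol.
n(Pb) deposited = 2.67 / 207.2 = 0.01289 mol.
Electrons per atom = n(e⁻)/n(Pb) = 0.02573 / 0.01289 = 2.00 ≈ 2, so the ion is Pb²⁺.

+2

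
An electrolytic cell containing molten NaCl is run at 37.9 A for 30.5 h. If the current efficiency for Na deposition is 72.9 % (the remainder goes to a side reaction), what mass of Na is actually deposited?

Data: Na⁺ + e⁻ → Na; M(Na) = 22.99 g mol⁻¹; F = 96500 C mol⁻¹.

723 g

Q = I·t = 37.90 × 109800 = 4161000 C.
n(e⁻) = 4161000/96500 = 43.12 mol; theoretically n(Na) = 43.12/1 = 43.12 mol, m_theo = 991.4 g.
At 72.9 % efficiency, m_actual = 0.729 × 991.4 = 723 g.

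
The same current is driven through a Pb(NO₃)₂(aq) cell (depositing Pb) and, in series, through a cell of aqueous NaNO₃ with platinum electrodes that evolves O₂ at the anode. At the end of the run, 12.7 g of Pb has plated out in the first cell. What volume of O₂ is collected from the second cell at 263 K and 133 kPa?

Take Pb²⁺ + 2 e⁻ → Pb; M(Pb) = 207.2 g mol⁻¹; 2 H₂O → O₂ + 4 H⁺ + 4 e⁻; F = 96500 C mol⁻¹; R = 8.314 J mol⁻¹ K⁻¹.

n(Pb) = 12.7 / 207.2 = 0.06129 mol, so n(e⁻) = 2 × 0.06129 = 0.1226 mol.
The cells are in series, so the same 0.1226 mol of electrons passes through the second cell.
2 H₂O → O₂ + 4 H⁺ + 4 e⁻ — 4 mol e⁻ per mol O₂, so n(O₂) = 0.1226/4 = 0.03065 mol.
V = nRT/P = (0.03065 × 8.314 × 263) / (133 × 10³) = 5.04 × 10⁻⁴ m³ = 0.504 L.

0.504 L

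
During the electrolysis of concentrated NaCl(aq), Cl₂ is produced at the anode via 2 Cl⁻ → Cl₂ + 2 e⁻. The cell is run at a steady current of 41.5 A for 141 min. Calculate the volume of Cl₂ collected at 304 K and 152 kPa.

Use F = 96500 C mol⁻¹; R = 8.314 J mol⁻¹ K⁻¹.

Q = I·t = 41.50 A × 8460.0 s = 351100 C.
n(e⁻) = Q/F = 351100 / 96500 = 3.638 mol.
2 electrons are transferred per Cl₂ molecule, so n(Cl₂) = 3.638 / 2 = 1.819 mol.
V = nRT/P = (1.819 × 8.314 × 304) / (152 × 10³ Pa) = 0.0302 m³ = 30.2 L.

30.2 L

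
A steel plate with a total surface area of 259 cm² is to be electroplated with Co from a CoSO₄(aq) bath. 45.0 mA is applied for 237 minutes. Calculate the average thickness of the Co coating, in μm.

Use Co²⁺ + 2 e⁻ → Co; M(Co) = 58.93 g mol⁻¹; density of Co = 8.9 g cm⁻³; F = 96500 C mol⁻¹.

0.848 μm

Q = I·t = 0.04500 × 14220 = 639.9 C; n(e⁻) = 0.006631 mol.
n(Co) = n(e⁻)/2 = 0.003316 mol, so m = 0.003316 × 58.93 = 0.1954 g.
Volume = m/ρ = 0.1954 / 8.9 = 0.02195 cm³.
Thickness = V/A = 0.02195 / 259 = 8.48 × 10⁻⁵ cm = 0.848 μm.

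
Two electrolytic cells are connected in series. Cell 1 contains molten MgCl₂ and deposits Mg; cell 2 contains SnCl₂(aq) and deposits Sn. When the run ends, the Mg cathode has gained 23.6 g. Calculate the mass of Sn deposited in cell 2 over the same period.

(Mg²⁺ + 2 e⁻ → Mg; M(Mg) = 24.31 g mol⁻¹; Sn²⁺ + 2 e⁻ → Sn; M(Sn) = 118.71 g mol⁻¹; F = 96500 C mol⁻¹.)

n(Mg) = 23.6 / 24.31 = 0.9708 mol.
Since Mg²⁺ + 2 e⁻ → Mg, n(e⁻) passed = 2 × 0.9708 = 1.942 mol.
Cells in series carry the same charge, so the same 1.942 mol of electrons passes through cell 2.
Sn²⁺ + 2 e⁻ → Sn, so n(Sn) = 1.942 / 2 = 0.9708 mol.
m(Sn) = 0.9708 × 118.71 = 115 g.

115 g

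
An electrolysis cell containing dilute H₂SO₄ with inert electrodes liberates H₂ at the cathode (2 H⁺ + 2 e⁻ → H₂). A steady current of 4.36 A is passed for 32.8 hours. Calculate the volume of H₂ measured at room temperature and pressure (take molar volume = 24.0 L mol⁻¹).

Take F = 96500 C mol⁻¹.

64.0 L

Q = I·t = 4.360 A × 118080 s = 514800 C.
n(e⁻) = Q/F = 514800 / 96500 = 5.335 mol.
2 electrons are transferred per H₂ molecule, so n(H₂) = 5.335 / 2 = 2.668 mol.
V = n × V_m = 2.668 × 24.0 = 64.0 L.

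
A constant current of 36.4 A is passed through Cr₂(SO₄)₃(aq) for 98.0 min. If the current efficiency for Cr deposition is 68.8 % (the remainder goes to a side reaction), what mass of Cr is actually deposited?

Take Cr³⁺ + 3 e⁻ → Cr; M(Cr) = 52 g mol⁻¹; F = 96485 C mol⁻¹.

Q = I·t = 36.40 × 5880.0 = 214000 C.
n(e⁻) = 214000/96485 = 2.218 mol; theoretically n(Cr) = 2.218/3 = 0.7394 mol, m_theo = 38.45 g.
At 68.8 % efficiency, m_actual = 0.688 × 38.45 = 26.5 g.

26.5 g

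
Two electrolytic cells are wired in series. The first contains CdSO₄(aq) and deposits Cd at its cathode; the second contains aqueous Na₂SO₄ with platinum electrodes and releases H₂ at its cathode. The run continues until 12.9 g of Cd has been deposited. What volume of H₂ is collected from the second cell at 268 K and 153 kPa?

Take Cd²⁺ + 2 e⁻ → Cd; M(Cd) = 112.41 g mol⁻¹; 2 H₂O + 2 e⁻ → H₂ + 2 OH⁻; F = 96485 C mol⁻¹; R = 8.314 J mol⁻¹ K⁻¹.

1.67 L

n(Cd) = 12.9 / 112.41 = 0.1148 mol, so n(e⁻) = 2 × 0.1148 = 0.2295 mol.
The cells are in series, so the same 0.2295 mol of electrons passes through the second cell.
2 H₂O + 2 e⁻ → H₂ + 2 OH⁻ — 2 mol e⁻ per mol H₂, so n(H₂) = 0.2295/2 = 0.1148 mol.
V = nRT/P = (0.1148 × 8.314 × 268) / (153 × 10³) = 0.00167 m³ = 1.67 L.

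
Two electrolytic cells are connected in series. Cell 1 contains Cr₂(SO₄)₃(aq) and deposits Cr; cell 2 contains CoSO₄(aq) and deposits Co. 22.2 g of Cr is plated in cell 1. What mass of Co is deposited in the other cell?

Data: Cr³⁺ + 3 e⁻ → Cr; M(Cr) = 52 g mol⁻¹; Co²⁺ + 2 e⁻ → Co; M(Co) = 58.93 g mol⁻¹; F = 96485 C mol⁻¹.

37.7 g

n(Cr) = 22.2 / 52 = 0.4269 mol.
Since Cr³⁺ + 3 e⁻ → Cr, n(e⁻) passed = 3 × 0.4269 = 1.281 mol.
Cells in series carry the same charge, so the same 1.281 mol of electrons passes through cell 2.
Co²⁺ + 2 e⁻ → Co, so n(Co) = 1.281 / 2 = 0.6404 mol.
m(Co) = 0.6404 × 58.93 = 37.7 g.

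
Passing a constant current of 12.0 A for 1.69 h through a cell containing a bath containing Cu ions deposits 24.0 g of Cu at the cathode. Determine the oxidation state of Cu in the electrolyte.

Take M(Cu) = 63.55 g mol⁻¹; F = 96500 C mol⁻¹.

Q = I·t = 12.00 A × 6084.0 s = 73010 C, so n(e⁻) = 73010/96500 = 0.7566 mol.
n(Cu) deposited = 24.0 / 63.55 = 0.3777 mol.
Electrons per atom = n(e⁻)/n(Cu) = 0.7566 / 0.3777 = 2.00 ≈ 2, so the ion is Cu²⁺.

+2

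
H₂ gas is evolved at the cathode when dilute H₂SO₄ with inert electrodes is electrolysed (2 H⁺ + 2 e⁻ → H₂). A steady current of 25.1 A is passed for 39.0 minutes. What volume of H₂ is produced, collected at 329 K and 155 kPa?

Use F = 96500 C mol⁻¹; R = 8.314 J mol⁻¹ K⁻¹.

Q = I·t = 25.10 A × 2340.0 s = 58730 C.
n(e⁻) = Q/F = 58730 / 96500 = 0.6086 mol.
2 electrons are transferred per H₂ molecule, so n(H₂) = 0.6086 / 2 = 0.3043 mol.
V = nRT/P = (0.3043 × 8.314 × 329) / (155 × 10³ Pa) = 0.00537 m³ = 5.37 L.

5.37 L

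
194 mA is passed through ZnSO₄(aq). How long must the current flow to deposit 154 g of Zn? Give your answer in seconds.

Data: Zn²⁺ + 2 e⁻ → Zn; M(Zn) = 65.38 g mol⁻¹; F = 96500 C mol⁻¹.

n(Zn) = m/M = 154 / 65.38 = 2.355 mol.
Each Zn atom requires 2 electrons, so n(e⁻) = 2 × 2.355 = 4.711 mol.
Q = n(e⁻)·F = 4.711 × 96500 = 454600 C.
t = Q/I = 454600 / 0.1940 A = 2343000 s.

2.34 × 10⁶ s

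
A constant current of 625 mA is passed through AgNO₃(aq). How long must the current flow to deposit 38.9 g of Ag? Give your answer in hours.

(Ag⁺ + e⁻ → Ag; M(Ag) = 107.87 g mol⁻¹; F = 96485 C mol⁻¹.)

n(Ag) = m/M = 38.9 / 107.87 = 0.3606 mol.
Each Ag atom requires 1 electron, so n(e⁻) = 1 × 0.3606 = 0.3606 mol.
Q = n(e⁻)·F = 0.3606 × 96485 = 34790 C.
t = Q/I = 34790 / 0.6250 A = 55670 s = 15.5 h.

15.5 h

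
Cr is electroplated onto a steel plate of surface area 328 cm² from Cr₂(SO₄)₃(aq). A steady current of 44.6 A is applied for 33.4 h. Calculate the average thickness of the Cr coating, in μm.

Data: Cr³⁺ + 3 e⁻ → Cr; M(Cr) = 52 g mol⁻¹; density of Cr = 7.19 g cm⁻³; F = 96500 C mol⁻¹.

4080 μm

Q = I·t = 44.60 × 120240 = 5363000 C; n(e⁻) = 55.57 mol.
n(Cr) = n(e⁻)/3 = 18.52 mol, so m = 18.52 × 52 = 963.2 g.
Volume = m/ρ = 963.2 / 7.19 = 134.0 cm³.
Thickness = V/A = 134.0 / 328 = 0.408 cm = 4080 μm.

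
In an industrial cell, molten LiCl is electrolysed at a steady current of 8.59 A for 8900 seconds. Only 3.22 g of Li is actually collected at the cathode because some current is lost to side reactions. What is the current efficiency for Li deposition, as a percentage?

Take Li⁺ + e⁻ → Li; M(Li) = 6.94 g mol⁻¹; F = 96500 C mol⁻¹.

58.6 %

Q = I·t = 8.590 × 8900.0 = 76450 C; n(e⁻) = 76450/96500 = 0.7922 mol.
Theoretical n(Li) = n(e⁻)/1 = 0.7922 mol, i.e. m_theo = 0.7922 × 6.94 = 5.498 g.
Efficiency = m_actual / m_theo = 3.22 / 5.498 = 58.6 %.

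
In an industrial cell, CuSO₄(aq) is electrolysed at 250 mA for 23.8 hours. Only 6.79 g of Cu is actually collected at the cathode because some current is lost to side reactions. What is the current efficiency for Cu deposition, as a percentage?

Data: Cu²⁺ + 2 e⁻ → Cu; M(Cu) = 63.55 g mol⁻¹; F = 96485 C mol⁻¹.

96.3 %

Q = I·t = 0.2500 × 85680 = 21420 C; n(e⁻) = 21420/96485 = 0.2220 mol.
Theoretical n(Cu) = n(e⁻)/2 = 0.1110 mol, i.e. m_theo = 0.1110 × 63.55 = 7.054 g.
Efficiency = m_actual / m_theo = 6.79 / 7.054 = 96.3 %.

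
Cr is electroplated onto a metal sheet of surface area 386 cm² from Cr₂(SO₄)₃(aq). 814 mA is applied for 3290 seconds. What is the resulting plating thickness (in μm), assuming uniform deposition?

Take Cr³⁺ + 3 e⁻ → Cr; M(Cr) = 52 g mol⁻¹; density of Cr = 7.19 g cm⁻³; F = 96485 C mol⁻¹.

1.73 μm

Q = I·t = 0.8140 × 3290.0 = 2678 C; n(e⁻) = 0.02776 mol.
n(Cr) = n(e⁻)/3 = 0.009252 mol, so m = 0.009252 × 52 = 0.4811 g.
Volume = m/ρ = 0.4811 / 7.19 = 0.06691 cm³.
Thickness = V/A = 0.06691 / 386 = 1.73 × 10⁻⁴ cm = 1.73 μm.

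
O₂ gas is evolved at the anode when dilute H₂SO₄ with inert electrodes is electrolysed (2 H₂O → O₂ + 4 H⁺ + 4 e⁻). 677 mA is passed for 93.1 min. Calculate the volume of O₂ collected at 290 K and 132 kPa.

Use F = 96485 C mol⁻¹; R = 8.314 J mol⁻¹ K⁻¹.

Q = I·t = 0.6770 A × 5586.0 s = 3782 C.
n(e⁻) = Q/F = 3782 / 96485 = 0.03919 mol.
4 electrons are transferred per O₂ molecule, so n(O₂) = 0.03919 / 4 = 0.009799 mol.
V = nRT/P = (0.009799 × 8.314 × 290) / (132 × 10³ Pa) = 1.79 × 10⁻⁴ m³ = 0.179 L.

0.179 L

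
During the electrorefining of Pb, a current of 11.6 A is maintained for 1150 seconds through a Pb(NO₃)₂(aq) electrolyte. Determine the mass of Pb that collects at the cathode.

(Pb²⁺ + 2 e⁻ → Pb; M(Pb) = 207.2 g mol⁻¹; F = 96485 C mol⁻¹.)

Q = I·t = 11.60 A × 1150.0 s = 13340 C.
n(e⁻) = Q/F = 13340 / 96485 = 0.1383 mol.
Pb²⁺ + 2 e⁻ → Pb, so n(Pb) = n(e⁻)/2 = 0.06913 mol.
m = n·M = 0.06913 × 207.2 = 14.3 g.

14.3 g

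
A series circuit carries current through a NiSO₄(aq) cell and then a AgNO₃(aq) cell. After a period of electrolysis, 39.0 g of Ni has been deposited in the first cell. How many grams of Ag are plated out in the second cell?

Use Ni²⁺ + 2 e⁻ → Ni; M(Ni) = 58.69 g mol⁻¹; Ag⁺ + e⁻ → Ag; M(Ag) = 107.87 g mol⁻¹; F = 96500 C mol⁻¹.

n(Ni) = 39.0 / 58.69 = 0.6645 mol.
Since Ni²⁺ + 2 e⁻ → Ni, n(e⁻) passed = 2 × 0.6645 = 1.329 mol.
Cells in series carry the same charge, so the same 1.329 mol of electrons passes through cell 2.
Ag⁺ + e⁻ → Ag, so n(Ag) = 1.329 / 1 = 1.329 mol.
m(Ag) = 1.329 × 107.87 = 143 g.

143 g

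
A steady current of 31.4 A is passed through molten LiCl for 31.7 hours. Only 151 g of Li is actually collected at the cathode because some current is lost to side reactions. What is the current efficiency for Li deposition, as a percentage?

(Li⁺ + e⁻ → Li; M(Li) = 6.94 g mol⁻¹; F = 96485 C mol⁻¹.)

Q = I·t = 31.40 × 114120 = 3583000 C; n(e⁻) = 3583000/96485 = 37.14 mol.
Theoretical n(Li) = n(e⁻)/1 = 37.14 mol, i.e. m_theo = 37.14 × 6.94 = 257.7 g.
Efficiency = m_actual / m_theo = 151 / 257.7 = 58.6 %.

58.6 %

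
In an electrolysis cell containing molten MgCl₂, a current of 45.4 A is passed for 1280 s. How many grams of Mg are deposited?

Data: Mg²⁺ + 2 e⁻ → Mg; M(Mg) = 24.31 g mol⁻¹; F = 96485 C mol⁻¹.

7.32 g

Q = I·t = 45.40 A × 1280.0 s = 58110 C.
n(e⁻) = Q/F = 58110 / 96485 = 0.6023 mol.
Mg²⁺ + 2 e⁻ → Mg, so n(Mg) = n(e⁻)/2 = 0.3011 mol.
m = n·M = 0.3011 × 24.31 = 7.32 g.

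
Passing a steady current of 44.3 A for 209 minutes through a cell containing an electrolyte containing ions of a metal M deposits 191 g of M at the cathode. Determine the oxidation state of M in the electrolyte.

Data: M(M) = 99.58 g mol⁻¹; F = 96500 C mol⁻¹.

+3

Q = I·t = 44.30 A × 12540 s = 555500 C, so n(e⁻) = 555500/96500 = 5.757 mol.
n(M) deposited = 191 / 99.58 = 1.918 mol.
Electrons per atom = n(e⁻)/n(M) = 5.757 / 1.918 = 3.00 ≈ 3, so the ion is M³⁺.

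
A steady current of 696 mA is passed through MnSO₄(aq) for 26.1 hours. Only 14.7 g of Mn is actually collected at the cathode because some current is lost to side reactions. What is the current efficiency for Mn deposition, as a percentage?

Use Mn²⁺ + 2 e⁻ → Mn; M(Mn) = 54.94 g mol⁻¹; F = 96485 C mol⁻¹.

79.0 %

Q = I·t = 0.6960 × 93960 = 65400 C; n(e⁻) = 65400/96485 = 0.6778 mol.
Theoretical n(Mn) = n(e⁻)/2 = 0.3389 mol, i.e. m_theo = 0.3389 × 54.94 = 18.62 g.
Efficiency = m_actual / m_theo = 14.7 / 18.62 = 79.0 %.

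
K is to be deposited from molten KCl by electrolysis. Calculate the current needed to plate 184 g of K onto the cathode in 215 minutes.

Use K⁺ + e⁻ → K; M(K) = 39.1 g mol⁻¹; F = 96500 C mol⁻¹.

35.2 A

n(K) = 184 / 39.1 = 4.706 mol.
n(e⁻) = 1 × 4.706 = 4.706 mol.
Q = n(e⁻)·F = 4.706 × 96500 = 454100 C.
I = Q/t = 454100 / 12900 s = 35.2 A.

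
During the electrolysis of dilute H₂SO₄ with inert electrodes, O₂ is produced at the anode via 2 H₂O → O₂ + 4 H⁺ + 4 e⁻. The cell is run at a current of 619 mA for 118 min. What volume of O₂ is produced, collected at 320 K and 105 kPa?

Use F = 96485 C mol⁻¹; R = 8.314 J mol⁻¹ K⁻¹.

Q = I·t = 0.6190 A × 7080.0 s = 4383 C.
n(e⁻) = Q/F = 4383 / 96485 = 0.04542 mol.
4 electrons are transferred per O₂ molecule, so n(O₂) = 0.04542 / 4 = 0.01136 mol.
V = nRT/P = (0.01136 × 8.314 × 320) / (105 × 10³ Pa) = 2.88 × 10⁻⁴ m³ = 0.288 L.

0.288 L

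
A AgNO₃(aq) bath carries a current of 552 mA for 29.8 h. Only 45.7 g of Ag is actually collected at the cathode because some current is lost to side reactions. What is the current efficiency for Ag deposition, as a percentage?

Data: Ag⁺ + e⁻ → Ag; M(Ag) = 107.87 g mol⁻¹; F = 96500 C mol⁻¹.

69.0 %

Q = I·t = 0.5520 × 107280 = 59220 C; n(e⁻) = 59220/96500 = 0.6137 mol.
Theoretical n(Ag) = n(e⁻)/1 = 0.6137 mol, i.e. m_theo = 0.6137 × 107.87 = 66.20 g.
Efficiency = m_actual / m_theo = 45.7 / 66.20 = 69.0 %.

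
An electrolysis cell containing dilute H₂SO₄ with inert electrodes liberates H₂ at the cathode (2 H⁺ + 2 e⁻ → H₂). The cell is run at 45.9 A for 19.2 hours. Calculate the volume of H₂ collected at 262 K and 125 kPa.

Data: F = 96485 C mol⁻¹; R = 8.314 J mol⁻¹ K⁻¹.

287 L

Q = I·t = 45.90 A × 69120 s = 3173000 C.
n(e⁻) = Q/F = 3173000 / 96485 = 32.88 mol.
2 electrons are transferred per H₂ molecule, so n(H₂) = 32.88 / 2 = 16.44 mol.
V = nRT/P = (16.44 × 8.314 × 262) / (125 × 10³ Pa) = 0.287 m³ = 287 L.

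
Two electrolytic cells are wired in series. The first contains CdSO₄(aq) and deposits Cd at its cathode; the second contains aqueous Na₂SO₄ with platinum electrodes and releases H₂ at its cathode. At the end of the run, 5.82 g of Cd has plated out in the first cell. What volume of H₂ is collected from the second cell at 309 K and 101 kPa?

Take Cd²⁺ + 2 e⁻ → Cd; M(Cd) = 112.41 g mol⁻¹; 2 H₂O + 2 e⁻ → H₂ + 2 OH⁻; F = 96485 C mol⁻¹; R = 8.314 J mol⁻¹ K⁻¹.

1.32 L

n(Cd) = 5.82 / 112.41 = 0.05177 mol, so n(e⁻) = 2 × 0.05177 = 0.1035 mol.
The cells are in series, so the same 0.1035 mol of electrons passes through the second cell.
2 H₂O + 2 e⁻ → H₂ + 2 OH⁻ — 2 mol e⁻ per mol H₂, so n(H₂) = 0.1035/2 = 0.05177 mol.
V = nRT/P = (0.05177 × 8.314 × 309) / (101 × 10³) = 0.00132 m³ = 1.32 L.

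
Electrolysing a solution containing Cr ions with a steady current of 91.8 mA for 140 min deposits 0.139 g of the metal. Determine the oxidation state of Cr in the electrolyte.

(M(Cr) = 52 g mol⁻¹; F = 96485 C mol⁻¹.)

+3

Q = I·t = 0.09180 A × 8400.0 s = 771.1 C, so n(e⁻) = 771.1/96485 = 0.007992 mol.
n(Cr) deposited = 0.139 / 52 = 0.002673 mol.
Electrons per atom = n(e⁻)/n(Cr) = 0.007992 / 0.002673 = 2.99 ≈ 3, so the ion is Cr³⁺.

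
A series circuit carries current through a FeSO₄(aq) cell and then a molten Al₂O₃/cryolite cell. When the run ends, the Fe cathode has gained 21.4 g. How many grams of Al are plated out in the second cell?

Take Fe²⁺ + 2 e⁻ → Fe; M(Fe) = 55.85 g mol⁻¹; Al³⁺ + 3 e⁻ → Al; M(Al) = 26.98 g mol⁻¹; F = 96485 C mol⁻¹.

n(Fe) = 21.4 / 55.85 = 0.3832 mol.
Since Fe²⁺ + 2 e⁻ → Fe, n(e⁻) passed = 2 × 0.3832 = 0.7663 mol.
Cells in series carry the same charge, so the same 0.7663 mol of electrons passes through cell 2.
Al³⁺ + 3 e⁻ → Al, so n(Al) = 0.7663 / 3 = 0.2554 mol.
m(Al) = 0.2554 × 26.98 = 6.89 g.

6.89 g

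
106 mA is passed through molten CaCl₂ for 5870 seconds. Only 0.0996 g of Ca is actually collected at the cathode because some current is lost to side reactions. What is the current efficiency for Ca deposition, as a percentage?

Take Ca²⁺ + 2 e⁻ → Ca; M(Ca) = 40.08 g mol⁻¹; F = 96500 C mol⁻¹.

Q = I·t = 0.1060 × 5870.0 = 622.2 C; n(e⁻) = 622.2/96500 = 0.006448 mol.
Theoretical n(Ca) = n(e⁻)/2 = 0.003224 mol, i.e. m_theo = 0.003224 × 40.08 = 0.1292 g.
Efficiency = m_actual / m_theo = 0.0996 / 0.1292 = 77.1 %.

77.1 %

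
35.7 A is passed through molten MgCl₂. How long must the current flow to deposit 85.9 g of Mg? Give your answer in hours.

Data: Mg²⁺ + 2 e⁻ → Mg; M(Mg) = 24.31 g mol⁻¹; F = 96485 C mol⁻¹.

n(Mg) = m/M = 85.9 / 24.31 = 3.534 mol.
Each Mg atom requires 2 electrons, so n(e⁻) = 2 × 3.534 = 7.067 mol.
Q = n(e⁻)·F = 7.067 × 96485 = 681900 C.
t = Q/I = 681900 / 35.70 A = 19100 s = 5.31 h.

5.31 h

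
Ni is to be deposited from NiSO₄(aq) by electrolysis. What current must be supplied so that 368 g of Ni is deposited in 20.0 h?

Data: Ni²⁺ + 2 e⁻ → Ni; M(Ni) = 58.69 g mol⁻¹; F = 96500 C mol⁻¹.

16.8 A

n(Ni) = 368 / 58.69 = 6.270 mol.
n(e⁻) = 2 × 6.270 = 12.54 mol.
Q = n(e⁻)·F = 12.54 × 96500 = 1210000 C.
I = Q/t = 1210000 / 72000 s = 16.8 A.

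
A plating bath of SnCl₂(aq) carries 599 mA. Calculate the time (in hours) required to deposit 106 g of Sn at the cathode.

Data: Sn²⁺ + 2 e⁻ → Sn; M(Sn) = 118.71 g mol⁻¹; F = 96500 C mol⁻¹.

n(Sn) = m/M = 106 / 118.71 = 0.8929 mol.
Each Sn atom requires 2 electrons, so n(e⁻) = 2 × 0.8929 = 1.786 mol.
Q = n(e⁻)·F = 1.786 × 96500 = 172300 C.
t = Q/I = 172300 / 0.5990 A = 287700 s = 79.9 h.

79.9 h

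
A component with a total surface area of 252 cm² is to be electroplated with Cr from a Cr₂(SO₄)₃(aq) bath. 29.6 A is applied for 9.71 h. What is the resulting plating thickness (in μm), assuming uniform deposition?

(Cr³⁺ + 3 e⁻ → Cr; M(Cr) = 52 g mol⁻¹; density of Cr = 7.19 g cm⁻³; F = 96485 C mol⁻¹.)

1030 μm

Q = I·t = 29.60 × 34956 = 1035000 C; n(e⁻) = 10.72 mol.
n(Cr) = n(e⁻)/3 = 3.575 mol, so m = 3.575 × 52 = 185.9 g.
Volume = m/ρ = 185.9 / 7.19 = 25.85 cm³.
Thickness = V/A = 25.85 / 252 = 0.103 cm = 1030 μm.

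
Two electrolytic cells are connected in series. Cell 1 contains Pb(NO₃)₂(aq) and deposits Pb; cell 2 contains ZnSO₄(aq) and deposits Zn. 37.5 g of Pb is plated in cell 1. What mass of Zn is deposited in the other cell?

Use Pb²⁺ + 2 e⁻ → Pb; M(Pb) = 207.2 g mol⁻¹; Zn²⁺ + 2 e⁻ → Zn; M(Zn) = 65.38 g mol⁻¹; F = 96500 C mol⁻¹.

11.8 g

n(Pb) = 37.5 / 207.2 = 0.1810 mol.
Since Pb²⁺ + 2 e⁻ → Pb, n(e⁻) passed = 2 × 0.1810 = 0.3620 mol.
Cells in series carry the same charge, so the same 0.3620 mol of electrons passes through cell 2.
Zn²⁺ + 2 e⁻ → Zn, so n(Zn) = 0.3620 / 2 = 0.1810 mol.
m(Zn) = 0.1810 × 65.38 = 11.8 g.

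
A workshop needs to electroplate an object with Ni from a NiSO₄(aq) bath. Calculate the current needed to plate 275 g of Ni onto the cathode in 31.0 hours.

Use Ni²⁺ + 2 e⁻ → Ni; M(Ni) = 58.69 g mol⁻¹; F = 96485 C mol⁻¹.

n(Ni) = 275 / 58.69 = 4.686 mol.
n(e⁻) = 2 × 4.686 = 9.371 mol.
Q = n(e⁻)·F = 9.371 × 96485 = 904200 C.
I = Q/t = 904200 / 111600 s = 8.10 A.

8.10 A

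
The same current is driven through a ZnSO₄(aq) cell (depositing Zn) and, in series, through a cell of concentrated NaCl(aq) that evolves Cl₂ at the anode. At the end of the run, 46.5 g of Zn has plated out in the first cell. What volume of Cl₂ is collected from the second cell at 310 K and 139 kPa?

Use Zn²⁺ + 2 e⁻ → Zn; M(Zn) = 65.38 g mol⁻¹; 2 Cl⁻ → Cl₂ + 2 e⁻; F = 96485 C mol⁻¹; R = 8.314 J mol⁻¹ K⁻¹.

13.2 L

n(Zn) = 46.5 / 65.38 = 0.7112 mol, so n(e⁻) = 2 × 0.7112 = 1.422 mol.
The cells are in series, so the same 1.422 mol of electrons passes through the second cell.
2 Cl⁻ → Cl₂ + 2 e⁻ — 2 mol e⁻ per mol Cl₂, so n(Cl₂) = 1.422/2 = 0.7112 mol.
V = nRT/P = (0.7112 × 8.314 × 310) / (139 × 10³) = 0.0132 m³ = 13.2 L.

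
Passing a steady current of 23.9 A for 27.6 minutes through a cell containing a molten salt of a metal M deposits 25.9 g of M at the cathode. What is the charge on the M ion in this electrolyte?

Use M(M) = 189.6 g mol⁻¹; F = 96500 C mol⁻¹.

+3

Q = I·t = 23.90 A × 1656.0 s = 39580 C, so n(e⁻) = 39580/96500 = 0.4101 mol.
n(M) deposited = 25.9 / 189.6 = 0.1366 mol.
Electrons per atom = n(e⁻)/n(M) = 0.4101 / 0.1366 = 3.00 ≈ 3, so the ion is M³⁺.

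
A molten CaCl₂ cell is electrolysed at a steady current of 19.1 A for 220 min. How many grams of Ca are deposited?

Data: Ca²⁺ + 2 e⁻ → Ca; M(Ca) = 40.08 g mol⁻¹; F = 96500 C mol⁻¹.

Q = I·t = 19.10 A × 13200 s = 252100 C.
n(e⁻) = Q/F = 252100 / 96500 = 2.613 mol.
Ca²⁺ + 2 e⁻ → Ca, so n(Ca) = n(e⁻)/2 = 1.306 mol.
m = n·M = 1.306 × 40.08 = 52.4 g.

52.4 g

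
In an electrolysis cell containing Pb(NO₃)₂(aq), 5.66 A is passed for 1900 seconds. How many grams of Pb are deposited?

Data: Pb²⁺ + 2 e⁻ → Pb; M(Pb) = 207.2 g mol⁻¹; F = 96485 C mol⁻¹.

11.5 g

Q = I·t = 5.660 A × 1900.0 s = 10750 C.
n(e⁻) = Q/F = 10750 / 96485 = 0.1115 mol.
Pb²⁺ + 2 e⁻ → Pb, so n(Pb) = n(e⁻)/2 = 0.05573 mol.
m = n·M = 0.05573 × 207.2 = 11.5 g.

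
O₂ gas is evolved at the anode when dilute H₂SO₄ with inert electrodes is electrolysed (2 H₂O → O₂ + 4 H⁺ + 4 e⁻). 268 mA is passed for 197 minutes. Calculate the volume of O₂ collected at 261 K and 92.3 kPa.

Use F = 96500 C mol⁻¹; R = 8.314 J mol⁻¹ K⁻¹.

Q = I·t = 0.2680 A × 11820 s = 3168 C.
n(e⁻) = Q/F = 3168 / 96500 = 0.03283 mol.
4 electrons are transferred per O₂ molecule, so n(O₂) = 0.03283 / 4 = 0.008207 mol.
V = nRT/P = (0.008207 × 8.314 × 261) / (92.3 × 10³ Pa) = 1.93 × 10⁻⁴ m³ = 0.193 L.

0.193 L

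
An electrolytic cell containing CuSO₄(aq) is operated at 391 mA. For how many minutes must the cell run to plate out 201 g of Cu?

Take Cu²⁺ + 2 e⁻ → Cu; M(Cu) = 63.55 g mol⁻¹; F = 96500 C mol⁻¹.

26000 min

n(Cu) = m/M = 201 / 63.55 = 3.163 mol.
Each Cu atom requires 2 electrons, so n(e⁻) = 2 × 3.163 = 6.326 mol.
Q = n(e⁻)·F = 6.326 × 96500 = 610400 C.
t = Q/I = 610400 / 0.3910 A = 1561000 s = 26000 min.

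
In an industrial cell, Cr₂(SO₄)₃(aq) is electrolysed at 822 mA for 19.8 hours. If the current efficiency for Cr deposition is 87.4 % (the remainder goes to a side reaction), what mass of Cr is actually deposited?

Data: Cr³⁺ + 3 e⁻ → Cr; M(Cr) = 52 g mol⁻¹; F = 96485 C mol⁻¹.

9.20 g

Q = I·t = 0.8220 × 71280 = 58590 C.
n(e⁻) = 58590/96485 = 0.6073 mol; theoretically n(Cr) = 0.6073/3 = 0.2024 mol, m_theo = 10.53 g.
At 87.4 % efficiency, m_actual = 0.874 × 10.53 = 9.20 g.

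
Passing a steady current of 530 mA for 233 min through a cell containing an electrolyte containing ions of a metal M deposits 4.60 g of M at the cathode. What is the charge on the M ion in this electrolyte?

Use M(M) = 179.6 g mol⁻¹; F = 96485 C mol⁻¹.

Q = I·t = 0.5300 A × 13980 s = 7409 C, so n(e⁻) = 7409/96485 = 0.07679 mol.
n(M) deposited = 4.60 / 179.6 = 0.02561 mol.
Electrons per atom = n(e⁻)/n(M) = 0.07679 / 0.02561 = 3.00 ≈ 3, so the ion is M³⁺.

+3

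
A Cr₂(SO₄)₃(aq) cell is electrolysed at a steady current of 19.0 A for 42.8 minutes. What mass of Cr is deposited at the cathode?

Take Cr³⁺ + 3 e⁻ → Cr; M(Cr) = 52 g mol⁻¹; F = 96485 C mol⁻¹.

8.77 g

Q = I·t = 19.00 A × 2568.0 s = 48790 C.
n(e⁻) = Q/F = 48790 / 96485 = 0.5057 mol.
Cr³⁺ + 3 e⁻ → Cr, so n(Cr) = n(e⁻)/3 = 0.1686 mol.
m = n·M = 0.1686 × 52 = 8.77 g.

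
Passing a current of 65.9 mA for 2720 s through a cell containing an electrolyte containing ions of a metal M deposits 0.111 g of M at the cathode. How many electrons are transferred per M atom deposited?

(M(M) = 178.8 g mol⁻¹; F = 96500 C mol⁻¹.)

Q = I·t = 0.06590 A × 2720.0 s = 179.2 C, so n(e⁻) = 179.2/96500 = 0.001857 mol.
n(M) deposited = 0.111 / 178.8 = 0.0006208 mol.
Electrons per atom = n(e⁻)/n(M) = 0.001857 / 0.0006208 = 2.99 ≈ 3, so the ion is M³⁺.

3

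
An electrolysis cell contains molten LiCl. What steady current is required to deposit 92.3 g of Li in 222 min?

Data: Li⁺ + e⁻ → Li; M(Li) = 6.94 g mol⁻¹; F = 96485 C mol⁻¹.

n(Li) = 92.3 / 6.94 = 13.30 mol.
n(e⁻) = 1 × 13.30 = 13.30 mol.
Q = n(e⁻)·F = 13.30 × 96485 = 1283000 C.
I = Q/t = 1283000 / 13320 s = 96.3 A.

96.3 A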